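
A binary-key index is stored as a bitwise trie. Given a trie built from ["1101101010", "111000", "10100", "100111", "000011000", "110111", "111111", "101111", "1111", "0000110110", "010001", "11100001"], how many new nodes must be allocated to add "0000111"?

1

The longest prefix of "0000111" already in the trie is "000011" (length 6).
Each of the 1 remaining characters creates one node.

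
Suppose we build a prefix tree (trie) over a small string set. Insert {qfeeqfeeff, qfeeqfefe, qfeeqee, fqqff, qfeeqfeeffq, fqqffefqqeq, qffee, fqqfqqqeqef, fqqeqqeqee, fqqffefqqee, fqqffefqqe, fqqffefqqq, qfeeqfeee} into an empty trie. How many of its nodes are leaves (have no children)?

A leaf is a node with no children — equivalently, the end of a word that is not a proper prefix of any other stored word.
Those words: "fqqeqqeqee", "fqqffefqqee", "fqqffefqqeq", "fqqffefqqq", "fqqfqqqeqef", "qfeeqee", "qfeeqfeee", "qfeeqfeeffq", "qfeeqfefe", "qffee"
Leaf count: 10

10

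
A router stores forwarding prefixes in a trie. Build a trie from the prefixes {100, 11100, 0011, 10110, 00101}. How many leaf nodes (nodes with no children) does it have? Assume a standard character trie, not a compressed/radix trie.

Leaves are exactly the stored words that no other stored word extends.
Those words: "00101", "0011", "100", "10110", "11100"
Leaf count: 5

5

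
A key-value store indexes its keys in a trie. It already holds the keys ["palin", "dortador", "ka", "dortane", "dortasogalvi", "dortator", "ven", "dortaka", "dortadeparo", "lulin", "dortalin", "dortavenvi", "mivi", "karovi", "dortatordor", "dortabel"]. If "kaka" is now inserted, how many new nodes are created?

2

The longest prefix of "kaka" already in the trie is "ka" (length 2).
New nodes needed: |"kaka"| − 2 = 4 − 2 = 2.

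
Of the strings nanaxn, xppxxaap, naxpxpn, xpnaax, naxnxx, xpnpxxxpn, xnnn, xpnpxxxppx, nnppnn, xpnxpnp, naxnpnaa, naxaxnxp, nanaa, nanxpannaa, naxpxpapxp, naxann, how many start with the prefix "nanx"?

1

Walk to "nanx"; the words in its subtree are exactly those with that prefix.
Words under "nanx": nanxpannaa
Count: 1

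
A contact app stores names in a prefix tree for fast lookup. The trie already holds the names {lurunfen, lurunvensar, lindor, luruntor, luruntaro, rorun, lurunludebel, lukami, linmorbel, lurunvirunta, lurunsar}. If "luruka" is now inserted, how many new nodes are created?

2

The longest prefix of "luruka" already in the trie is "luru" (length 4).
So 6 − 4 = 2 new nodes.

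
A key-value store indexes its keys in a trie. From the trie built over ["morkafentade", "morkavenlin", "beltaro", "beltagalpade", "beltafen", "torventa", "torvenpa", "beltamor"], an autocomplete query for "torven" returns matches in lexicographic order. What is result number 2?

Filter for "torven…" and sort: "torvenpa", "torventa"
The 2nd is torventa.

torventa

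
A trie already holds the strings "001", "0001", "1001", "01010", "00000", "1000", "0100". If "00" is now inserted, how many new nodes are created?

0

Every character of "00" already lies on an existing path (it is a prefix of some stored word).
No new nodes are needed: 0.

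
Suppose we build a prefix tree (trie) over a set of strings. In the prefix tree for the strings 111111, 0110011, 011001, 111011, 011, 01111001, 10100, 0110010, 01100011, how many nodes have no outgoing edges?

7

Leaves are exactly the stored words that no other stored word extends.
Those words: "01100011", "0110010", "0110011", "01111001", "10100", "111011", "111111"
Leaf count: 7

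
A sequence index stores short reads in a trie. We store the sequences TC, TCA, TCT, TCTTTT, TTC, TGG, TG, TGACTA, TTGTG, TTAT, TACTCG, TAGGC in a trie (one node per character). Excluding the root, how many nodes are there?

Trace insertions, counting only characters that open a new branch:
  "TC" → 2 new (T, C)
  "TCA" → prefix "TC" already present; 1 new (A)
  "TCT" → prefix "TC" already present; 1 new (T)
  "TCTTTT" → prefix "TCT" already present; 3 new (T, T, T)
  "TTC" → prefix "T" already present; 2 new (T, C)
  "TGG" → prefix "T" already present; 2 new (G, G)
  "TG" → prefix "TG" already present; 0 new (none)
  "TGACTA" → prefix "TG" already present; 4 new (A, C, T, A)
  "TTGTG" → prefix "TT" already present; 3 new (G, T, G)
  "TTAT" → prefix "TT" already present; 2 new (A, T)
  "TACTCG" → prefix "T" already present; 5 new (A, C, T, C, G)
  "TAGGC" → prefix "TA" already present; 3 new (G, G, C)
Total nodes = 2 + 1 + 1 + 3 + 2 + 2 + 0 + 4 + 3 + 2 + 5 + 3 = 28

28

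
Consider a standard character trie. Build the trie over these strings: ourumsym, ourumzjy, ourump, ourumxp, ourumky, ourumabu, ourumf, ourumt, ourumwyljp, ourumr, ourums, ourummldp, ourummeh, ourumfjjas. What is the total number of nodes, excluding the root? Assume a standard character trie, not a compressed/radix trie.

Trie structure (* marks end of a word):
(root)
└─ o
   └─ u
      └─ r
         └─ u
            └─ m
               ├─ a
               │  └─ b
               │     └─ u *
               ├─ f *
               │  └─ j
               │     └─ j
               │        └─ a
               │           └─ s *
               ├─ k
               │  └─ y *
               ├─ m
               │  ├─ e
               │  │  └─ h *
               │  └─ l
               │     └─ d
               │        └─ p *
               ├─ p *
               ├─ r *
               ├─ s *
               │  └─ y
               │     └─ m *
               ├─ t *
               ├─ w
               │  └─ y
               │     └─ l
               │        └─ j
               │           └─ p *
               ├─ x
               │  └─ p *
               └─ z
                  └─ j
                     └─ y *
Counting every labelled node above: 37.

37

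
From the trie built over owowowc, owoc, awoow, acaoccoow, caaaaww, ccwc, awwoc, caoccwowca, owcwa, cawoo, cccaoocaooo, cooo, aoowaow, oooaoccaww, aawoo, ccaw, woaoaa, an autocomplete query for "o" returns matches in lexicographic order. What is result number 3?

DFS of the "o" subtree visits, in order: "oooaoccaww", "owcwa", "owoc", "owowowc"
The 3rd is owoc.

owoc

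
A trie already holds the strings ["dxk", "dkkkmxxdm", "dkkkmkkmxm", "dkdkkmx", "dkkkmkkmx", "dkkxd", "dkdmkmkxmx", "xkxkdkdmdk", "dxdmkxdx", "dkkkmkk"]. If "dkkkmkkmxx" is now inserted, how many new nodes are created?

"dkkkmkkmx" is already a path in the trie; the remaining "x" must be added.
Each of the 1 remaining characters creates one node.

1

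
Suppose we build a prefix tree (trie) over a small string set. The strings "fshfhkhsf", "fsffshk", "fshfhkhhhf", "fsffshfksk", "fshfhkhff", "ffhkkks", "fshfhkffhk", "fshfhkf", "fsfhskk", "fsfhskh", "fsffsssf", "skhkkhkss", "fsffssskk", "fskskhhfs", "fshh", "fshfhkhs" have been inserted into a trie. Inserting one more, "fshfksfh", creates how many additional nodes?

4

Walking "fshfksfh" from the root, the first 4 characters ("fshf") follow existing edges; "k" is the first miss.
So 8 − 4 = 4 new nodes.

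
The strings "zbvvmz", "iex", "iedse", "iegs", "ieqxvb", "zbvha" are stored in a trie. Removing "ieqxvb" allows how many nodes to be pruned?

4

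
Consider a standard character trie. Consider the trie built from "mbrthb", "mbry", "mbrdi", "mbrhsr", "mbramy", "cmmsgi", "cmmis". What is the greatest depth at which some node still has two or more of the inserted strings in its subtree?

Look for the deepest trie node that still has at least two words in its subtree.
e.g. "cmmis" and "cmmsgi" share the prefix "cmm" of length 3; no pair shares a longer one.
Longest shared-prefix length: 3

3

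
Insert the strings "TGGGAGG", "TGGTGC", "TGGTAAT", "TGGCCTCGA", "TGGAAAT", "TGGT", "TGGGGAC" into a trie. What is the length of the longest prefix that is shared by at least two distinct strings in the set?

The deepest shared node is where two words last agree before diverging.
"TGGGAGG" and "TGGGGAC" agree on "TGGG" (4 characters) before diverging; nothing deeper is shared.
Longest shared-prefix length: 4

4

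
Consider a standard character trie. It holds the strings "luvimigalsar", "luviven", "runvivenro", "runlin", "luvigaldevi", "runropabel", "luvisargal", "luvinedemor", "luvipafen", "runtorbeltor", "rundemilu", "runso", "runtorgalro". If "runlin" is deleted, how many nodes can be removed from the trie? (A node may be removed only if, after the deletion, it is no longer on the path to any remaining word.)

Walk "runlin" from the leaf back toward the root, removing each node that no remaining word uses.
The suffix "lin" (3 nodes) is used only by "runlin"; the node for "run" still has the child "v", so pruning stops there.
Nodes removed: 3

3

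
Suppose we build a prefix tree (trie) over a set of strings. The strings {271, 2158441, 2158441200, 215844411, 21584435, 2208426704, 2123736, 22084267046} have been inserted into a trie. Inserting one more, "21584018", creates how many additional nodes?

The longest prefix of "21584018" already in the trie is "21584" (length 5).
Each of the 3 remaining characters creates one node.

3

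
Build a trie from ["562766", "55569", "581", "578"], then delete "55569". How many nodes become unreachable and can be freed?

4

After clearing the end-marker at "55569", prune upward until reaching a node still needed by another word.
The suffix "5569" (4 nodes) is used only by "55569"; the node for "5" still has the child "6", so pruning stops there.
Nodes removed: 4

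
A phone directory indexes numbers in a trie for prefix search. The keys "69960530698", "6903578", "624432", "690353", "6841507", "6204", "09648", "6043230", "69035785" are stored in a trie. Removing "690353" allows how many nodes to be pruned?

1

After clearing the end-marker at "690353", prune upward until reaching a node still needed by another word.
The suffix "3" (1 node) is used only by "690353"; the node for "69035" still has the child "7", so pruning stops there.
Nodes removed: 1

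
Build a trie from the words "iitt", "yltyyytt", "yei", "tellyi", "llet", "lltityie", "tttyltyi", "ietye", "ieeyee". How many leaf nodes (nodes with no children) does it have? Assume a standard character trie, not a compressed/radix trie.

9

A leaf is a node with no children — equivalently, the end of a word that is not a proper prefix of any other stored word.
Those words: "ieeyee", "ietye", "iitt", "llet", "lltityie", "tellyi", "tttyltyi", "yei", "yltyyytt"
Leaf count: 9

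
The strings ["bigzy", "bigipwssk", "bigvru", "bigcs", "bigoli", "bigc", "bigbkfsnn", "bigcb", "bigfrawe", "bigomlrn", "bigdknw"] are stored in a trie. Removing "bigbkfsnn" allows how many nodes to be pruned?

Walk "bigbkfsnn" from the leaf back toward the root, removing each node that no remaining word uses.
The suffix "bkfsnn" (6 nodes) is used only by "bigbkfsnn"; the node for "big" still has the child "z", so pruning stops there.
Nodes removed: 6

6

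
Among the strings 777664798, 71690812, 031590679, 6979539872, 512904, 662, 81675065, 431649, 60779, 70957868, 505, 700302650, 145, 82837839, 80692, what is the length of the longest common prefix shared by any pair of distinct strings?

2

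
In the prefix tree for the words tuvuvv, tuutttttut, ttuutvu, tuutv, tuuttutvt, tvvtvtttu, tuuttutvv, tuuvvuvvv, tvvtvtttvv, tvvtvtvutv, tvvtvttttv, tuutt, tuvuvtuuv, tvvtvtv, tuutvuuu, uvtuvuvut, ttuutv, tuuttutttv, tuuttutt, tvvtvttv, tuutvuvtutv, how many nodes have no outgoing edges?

16

Leaves are exactly the stored words that no other stored word extends.
Those words: "ttuutvu", "tuutttttut", "tuuttutttv", "tuuttutvt", "tuuttutvv", "tuutvuuu", "tuutvuvtutv", "tuuvvuvvv", "tuvuvtuuv", "tuvuvv", "tvvtvttttv", "tvvtvtttu", "tvvtvtttvv", "tvvtvttv", "tvvtvtvutv", "uvtuvuvut"
Leaf count: 16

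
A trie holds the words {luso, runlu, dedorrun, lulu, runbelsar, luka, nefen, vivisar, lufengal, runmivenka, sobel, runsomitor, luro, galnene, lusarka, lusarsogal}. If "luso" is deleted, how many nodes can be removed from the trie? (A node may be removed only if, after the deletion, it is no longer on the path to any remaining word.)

1

After clearing the end-marker at "luso", prune upward until reaching a node still needed by another word.
The suffix "o" (1 node) is used only by "luso"; the node for "lus" still has the child "a", so pruning stops there.
Nodes removed: 1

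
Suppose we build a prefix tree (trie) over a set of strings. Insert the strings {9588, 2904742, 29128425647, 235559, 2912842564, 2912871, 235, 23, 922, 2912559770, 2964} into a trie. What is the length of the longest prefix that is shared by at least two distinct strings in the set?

Equivalently: take the maximum, over all pairs, of their longest common prefix length.
"2912842564" and "29128425647" agree on "2912842564" (10 characters) before diverging; nothing deeper is shared.
Longest shared-prefix length: 10

10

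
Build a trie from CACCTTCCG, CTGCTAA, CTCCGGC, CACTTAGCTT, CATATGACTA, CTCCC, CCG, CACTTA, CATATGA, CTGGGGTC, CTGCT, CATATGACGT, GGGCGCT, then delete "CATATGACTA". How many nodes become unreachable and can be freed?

2

Walk "CATATGACTA" from the leaf back toward the root, removing each node that no remaining word uses.
The suffix "TA" (2 nodes) is used only by "CATATGACTA"; the node for "CATATGAC" still has the child "G", so pruning stops there.
Nodes removed: 2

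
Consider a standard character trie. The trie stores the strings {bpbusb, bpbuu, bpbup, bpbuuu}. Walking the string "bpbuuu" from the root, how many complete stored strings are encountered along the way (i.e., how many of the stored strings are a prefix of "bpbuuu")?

Traverse "bpbuuu" character by character; count nodes along the way that are marked as word ends.
Prefixes of the query that are stored words: "bpbuu", "bpbuuu"
Count: 2

2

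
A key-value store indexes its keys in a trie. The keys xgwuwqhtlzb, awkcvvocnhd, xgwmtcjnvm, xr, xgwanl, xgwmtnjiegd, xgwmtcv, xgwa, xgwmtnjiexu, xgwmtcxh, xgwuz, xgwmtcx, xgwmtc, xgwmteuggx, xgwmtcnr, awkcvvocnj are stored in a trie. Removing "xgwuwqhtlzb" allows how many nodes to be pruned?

Walk "xgwuwqhtlzb" from the leaf back toward the root, removing each node that no remaining word uses.
The suffix "wqhtlzb" (7 nodes) is used only by "xgwuwqhtlzb"; the node for "xgwu" still has the child "z", so pruning stops there.
Nodes removed: 7

7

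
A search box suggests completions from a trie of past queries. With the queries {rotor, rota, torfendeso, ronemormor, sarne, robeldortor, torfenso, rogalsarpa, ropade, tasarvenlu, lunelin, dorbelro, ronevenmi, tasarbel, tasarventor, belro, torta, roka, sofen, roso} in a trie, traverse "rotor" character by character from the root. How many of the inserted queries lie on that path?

Traverse "rotor" character by character; count nodes along the way that are marked as word ends.
Prefixes of the query that are stored words: "rotor"
Count: 1

1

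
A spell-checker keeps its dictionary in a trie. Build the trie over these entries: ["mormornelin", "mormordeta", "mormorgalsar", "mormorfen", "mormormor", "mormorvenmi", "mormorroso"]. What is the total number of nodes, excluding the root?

36

Trie structure (* marks end of a word):
(root)
└─ m
   └─ o
      └─ r
         └─ m
            └─ o
               └─ r
                  ├─ d
                  │  └─ e
                  │     └─ t
                  │        └─ a *
                  ├─ f
                  │  └─ e
                  │     └─ n *
                  ├─ g
                  │  └─ a
                  │     └─ l
                  │        └─ s
                  │           └─ a
                  │              └─ r *
                  ├─ m
                  │  └─ o
                  │     └─ r *
                  ├─ n
                  │  └─ e
                  │     └─ l
                  │        └─ i
                  │           └─ n *
                  ├─ r
                  │  └─ o
                  │     └─ s
                  │        └─ o *
                  └─ v
                     └─ e
                        └─ n
                           └─ m
                              └─ i *
Counting every labelled node above: 36.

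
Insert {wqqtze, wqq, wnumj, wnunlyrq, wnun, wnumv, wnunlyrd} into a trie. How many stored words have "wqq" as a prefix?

2

Traverse to the node for "wqq", then collect every word in that subtree.
Matches: "wqq", "wqqtze"
Count: 2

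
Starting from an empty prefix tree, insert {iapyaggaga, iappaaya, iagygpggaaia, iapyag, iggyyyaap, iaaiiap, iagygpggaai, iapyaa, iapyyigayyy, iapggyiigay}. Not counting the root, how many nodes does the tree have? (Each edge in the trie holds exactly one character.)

54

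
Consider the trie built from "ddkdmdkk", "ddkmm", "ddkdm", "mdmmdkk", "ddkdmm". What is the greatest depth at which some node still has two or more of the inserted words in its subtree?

5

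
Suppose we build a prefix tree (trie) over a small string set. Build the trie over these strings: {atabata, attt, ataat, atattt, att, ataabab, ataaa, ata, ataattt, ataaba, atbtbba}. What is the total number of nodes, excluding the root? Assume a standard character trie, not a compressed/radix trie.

25

Count nodes per top-level branch (shared prefixes stored once):
  'a'-branch (ata, ataaa, ataaba, ataabab, ataat, ataattt, atabata, atattt, atbtbba, att, attt): 25 nodes
Sum: 25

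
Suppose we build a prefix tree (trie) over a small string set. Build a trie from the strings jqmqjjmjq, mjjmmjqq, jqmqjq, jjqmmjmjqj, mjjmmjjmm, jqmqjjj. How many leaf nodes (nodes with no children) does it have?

6

Leaves are exactly the stored words that no other stored word extends.
Those words: "jjqmmjmjqj", "jqmqjjj", "jqmqjjmjq", "jqmqjq", "mjjmmjjmm", "mjjmmjqq"
Leaf count: 6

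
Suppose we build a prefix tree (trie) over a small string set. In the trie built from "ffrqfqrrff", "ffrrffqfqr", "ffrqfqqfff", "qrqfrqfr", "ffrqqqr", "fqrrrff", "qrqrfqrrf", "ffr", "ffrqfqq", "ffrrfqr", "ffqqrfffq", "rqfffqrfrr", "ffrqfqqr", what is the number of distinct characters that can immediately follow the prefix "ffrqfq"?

Follow the path "ffrqfq" to its node, then look at its outgoing edges.
Distinct next characters after "ffrqfq": q, r.
That node has 2 child edges.

2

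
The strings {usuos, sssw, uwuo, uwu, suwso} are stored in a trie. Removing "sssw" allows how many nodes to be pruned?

A node on "sssw"'s path can go only if nothing else ends at it or branches off below it.
The suffix "ssw" (3 nodes) is used only by "sssw"; the node for "s" still has the child "u", so pruning stops there.
Nodes removed: 3

3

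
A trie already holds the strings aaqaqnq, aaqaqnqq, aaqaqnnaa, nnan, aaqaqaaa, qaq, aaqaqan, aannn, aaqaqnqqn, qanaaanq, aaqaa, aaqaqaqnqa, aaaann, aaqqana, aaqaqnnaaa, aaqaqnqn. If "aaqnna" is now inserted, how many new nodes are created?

3

Walking "aaqnna" from the root, the first 3 characters ("aaq") follow existing edges; "n" is the first miss.
New nodes needed: |"aaqnna"| − 3 = 6 − 3 = 3.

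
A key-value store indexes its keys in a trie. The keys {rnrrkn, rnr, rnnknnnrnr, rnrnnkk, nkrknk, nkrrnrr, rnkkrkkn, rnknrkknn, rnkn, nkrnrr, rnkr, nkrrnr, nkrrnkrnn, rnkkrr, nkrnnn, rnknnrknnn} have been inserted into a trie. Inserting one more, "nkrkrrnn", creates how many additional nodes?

4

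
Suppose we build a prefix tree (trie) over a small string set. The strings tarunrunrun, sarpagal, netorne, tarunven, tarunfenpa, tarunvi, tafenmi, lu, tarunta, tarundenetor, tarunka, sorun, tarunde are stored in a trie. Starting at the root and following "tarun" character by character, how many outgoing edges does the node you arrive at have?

The children of the "tarun" node are the distinct next characters among strings starting with "tarun".
Distinct next characters after "tarun": d, f, k, r, t, v.
That node has 6 child edges.

6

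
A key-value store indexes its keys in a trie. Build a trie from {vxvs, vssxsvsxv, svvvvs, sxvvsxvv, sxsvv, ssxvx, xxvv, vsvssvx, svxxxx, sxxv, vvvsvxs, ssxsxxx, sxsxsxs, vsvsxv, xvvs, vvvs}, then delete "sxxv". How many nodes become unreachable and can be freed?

A node on "sxxv"'s path can go only if nothing else ends at it or branches off below it.
The suffix "xv" (2 nodes) is used only by "sxxv"; the node for "sx" still has the child "v", so pruning stops there.
Nodes removed: 2

2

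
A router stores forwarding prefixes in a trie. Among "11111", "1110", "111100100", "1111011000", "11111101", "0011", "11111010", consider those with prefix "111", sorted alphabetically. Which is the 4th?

DFS of the "111" subtree visits, in order: "1110", "111100100", "1111011000", "11111", "11111010", "11111101"
The 4th is 11111.

11111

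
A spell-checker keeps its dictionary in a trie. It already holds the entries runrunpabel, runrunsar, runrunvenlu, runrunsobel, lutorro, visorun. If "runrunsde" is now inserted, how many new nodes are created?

The longest prefix of "runrunsde" already in the trie is "runruns" (length 7).
New nodes needed: |"runrunsde"| − 7 = 9 − 7 = 2.

2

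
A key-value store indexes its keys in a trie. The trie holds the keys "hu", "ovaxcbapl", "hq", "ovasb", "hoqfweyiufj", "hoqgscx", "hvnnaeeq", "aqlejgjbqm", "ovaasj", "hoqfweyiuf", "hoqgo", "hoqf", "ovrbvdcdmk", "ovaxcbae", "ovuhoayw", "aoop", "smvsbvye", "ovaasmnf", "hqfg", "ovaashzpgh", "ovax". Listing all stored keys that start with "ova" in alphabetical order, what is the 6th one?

ovaxcbae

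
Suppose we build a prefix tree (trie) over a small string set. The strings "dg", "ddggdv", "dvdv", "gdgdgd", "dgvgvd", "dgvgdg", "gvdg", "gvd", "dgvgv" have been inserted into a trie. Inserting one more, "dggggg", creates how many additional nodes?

"dg" is already a path in the trie; the remaining "gggg" must be added.
Each of the 4 remaining characters creates one node.

4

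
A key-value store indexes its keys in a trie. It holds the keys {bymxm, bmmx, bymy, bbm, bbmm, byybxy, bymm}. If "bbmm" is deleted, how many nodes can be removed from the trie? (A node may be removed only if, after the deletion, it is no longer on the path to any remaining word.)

1

After clearing the end-marker at "bbmm", prune upward until reaching a node still needed by another word.
The suffix "m" (1 node) is used only by "bbmm"; "bbm" is itself a stored word, so pruning stops there.
Nodes removed: 1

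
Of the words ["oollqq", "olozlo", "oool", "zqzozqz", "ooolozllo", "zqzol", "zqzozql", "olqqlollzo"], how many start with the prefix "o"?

Traverse to the node for "o", then collect every word in that subtree.
Words under "o": olozlo, olqqlollzo, oollqq, oool, ooolozllo
Count: 5

5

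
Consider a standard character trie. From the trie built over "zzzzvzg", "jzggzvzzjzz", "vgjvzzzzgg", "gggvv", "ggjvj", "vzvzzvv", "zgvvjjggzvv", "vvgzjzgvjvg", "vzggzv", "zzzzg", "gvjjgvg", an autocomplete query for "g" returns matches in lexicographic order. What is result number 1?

gggvv

Filter for "g…" and sort: "gggvv", "ggjvj", "gvjjgvg"
Position 1: gggvv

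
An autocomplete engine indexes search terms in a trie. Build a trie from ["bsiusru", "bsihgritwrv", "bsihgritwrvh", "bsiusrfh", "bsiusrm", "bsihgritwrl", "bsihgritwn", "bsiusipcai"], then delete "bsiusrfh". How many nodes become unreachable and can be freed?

2

After clearing the end-marker at "bsiusrfh", prune upward until reaching a node still needed by another word.
The suffix "fh" (2 nodes) is used only by "bsiusrfh"; the node for "bsiusr" still has the child "u", so pruning stops there.
Nodes removed: 2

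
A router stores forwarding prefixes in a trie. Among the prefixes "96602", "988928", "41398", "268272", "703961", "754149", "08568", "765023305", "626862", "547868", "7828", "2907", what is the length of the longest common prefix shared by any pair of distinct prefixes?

Look for the deepest trie node that still has at least two words in its subtree.
"268272" and "2907" agree on "2" (1 characters) before diverging; nothing deeper is shared.
Longest shared-prefix length: 1

1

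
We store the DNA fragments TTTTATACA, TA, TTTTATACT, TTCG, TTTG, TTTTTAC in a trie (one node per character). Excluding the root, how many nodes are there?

17

Trie structure (* marks end of a word):
(root)
└─ T
   ├─ A *
   └─ T
      ├─ C
      │  └─ G *
      └─ T
         ├─ G *
         └─ T
            ├─ A
            │  └─ T
            │     └─ A
            │        └─ C
            │           ├─ A *
            │           └─ T *
            └─ T
               └─ A
                  └─ C *
Counting every labelled node above: 17.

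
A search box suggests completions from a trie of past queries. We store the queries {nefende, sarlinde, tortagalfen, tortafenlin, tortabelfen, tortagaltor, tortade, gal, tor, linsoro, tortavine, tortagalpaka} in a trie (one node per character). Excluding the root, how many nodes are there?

61

Trace insertions, counting only characters that open a new branch:
  "nefende" → 7 new (n, e, f, e, n, d, e)
  "sarlinde" → 8 new (s, a, r, l, i, n, d, e)
  "tortagalfen" → 11 new (t, o, r, t, a, g, a, l, f, e, n)
  "tortafenlin" → prefix "torta" already present; 6 new (f, e, n, l, i, n)
  "tortabelfen" → prefix "torta" already present; 6 new (b, e, l, f, e, n)
  "tortagaltor" → prefix "tortagal" already present; 3 new (t, o, r)
  "tortade" → prefix "torta" already present; 2 new (d, e)
  "gal" → 3 new (g, a, l)
  "tor" → prefix "tor" already present; 0 new (none)
  "linsoro" → 7 new (l, i, n, s, o, r, o)
  "tortavine" → prefix "torta" already present; 4 new (v, i, n, e)
  "tortagalpaka" → prefix "tortagal" already present; 4 new (p, a, k, a)
Total nodes = 7 + 8 + 11 + 6 + 6 + 3 + 2 + 3 + 0 + 7 + 4 + 4 = 61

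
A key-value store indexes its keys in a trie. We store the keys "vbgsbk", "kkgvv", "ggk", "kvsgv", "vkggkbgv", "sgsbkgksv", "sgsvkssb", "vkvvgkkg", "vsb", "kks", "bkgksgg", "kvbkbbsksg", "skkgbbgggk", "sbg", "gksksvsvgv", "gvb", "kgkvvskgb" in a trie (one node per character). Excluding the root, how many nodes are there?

93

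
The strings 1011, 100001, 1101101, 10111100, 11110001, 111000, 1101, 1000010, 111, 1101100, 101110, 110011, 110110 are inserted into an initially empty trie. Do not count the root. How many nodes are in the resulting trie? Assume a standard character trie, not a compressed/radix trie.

33

Insert word by word; a character creates a node only if that edge doesn't already exist:
  "1011" → 4 new (1, 0, 1, 1)
  "100001" → prefix "10" already present; 4 new (0, 0, 0, 1)
  "1101101" → prefix "1" already present; 6 new (1, 0, 1, 1, 0, 1)
  "10111100" → prefix "1011" already present; 4 new (1, 1, 0, 0)
  "11110001" → prefix "11" already present; 6 new (1, 1, 0, 0, 0, 1)
  "111000" → prefix "111" already present; 3 new (0, 0, 0)
  "1101" → prefix "1101" already present; 0 new (none)
  "1000010" → prefix "100001" already present; 1 new (0)
  "111" → prefix "111" already present; 0 new (none)
  "1101100" → prefix "110110" already present; 1 new (0)
  "101110" → prefix "10111" already present; 1 new (0)
  "110011" → prefix "110" already present; 3 new (0, 1, 1)
  "110110" → prefix "110110" already present; 0 new (none)
Total nodes = 4 + 4 + 6 + 4 + 6 + 3 + 0 + 1 + 0 + 1 + 1 + 3 + 0 = 33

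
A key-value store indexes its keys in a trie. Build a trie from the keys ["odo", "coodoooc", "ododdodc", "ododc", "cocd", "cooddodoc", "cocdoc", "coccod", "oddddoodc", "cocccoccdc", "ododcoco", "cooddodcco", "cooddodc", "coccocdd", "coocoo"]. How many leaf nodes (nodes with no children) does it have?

A leaf is a node with no children — equivalently, the end of a word that is not a proper prefix of any other stored word.
Those words: "cocccoccdc", "coccocdd", "coccod", "cocdoc", "coocoo", "cooddodcco", "cooddodoc", "coodoooc", "oddddoodc", "ododcoco", "ododdodc"
Leaf count: 11

11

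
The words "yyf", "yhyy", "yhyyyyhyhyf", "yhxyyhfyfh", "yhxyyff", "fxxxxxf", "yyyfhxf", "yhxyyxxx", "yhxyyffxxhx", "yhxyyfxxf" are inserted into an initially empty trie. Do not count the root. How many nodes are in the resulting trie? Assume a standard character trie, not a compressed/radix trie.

For each word, the new-node count is its length minus the longest prefix already in the trie:
  "yyf" → 3 new (y, y, f)
  "yhyy" → prefix "y" already present; 3 new (h, y, y)
  "yhyyyyhyhyf" → prefix "yhyy" already present; 7 new (y, y, h, y, h, y, f)
  "yhxyyhfyfh" → prefix "yh" already present; 8 new (x, y, y, h, f, y, f, h)
  "yhxyyff" → prefix "yhxyy" already present; 2 new (f, f)
  "fxxxxxf" → 7 new (f, x, x, x, x, x, f)
  "yyyfhxf" → prefix "yy" already present; 5 new (y, f, h, x, f)
  "yhxyyxxx" → prefix "yhxyy" already present; 3 new (x, x, x)
  "yhxyyffxxhx" → prefix "yhxyyff" already present; 4 new (x, x, h, x)
  "yhxyyfxxf" → prefix "yhxyyf" already present; 3 new (x, x, f)
Total nodes = 3 + 3 + 7 + 8 + 2 + 7 + 5 + 3 + 4 + 3 = 45

45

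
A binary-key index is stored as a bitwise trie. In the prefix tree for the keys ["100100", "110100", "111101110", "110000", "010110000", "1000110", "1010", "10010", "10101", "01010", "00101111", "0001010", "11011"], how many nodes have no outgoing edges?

A leaf is a node with no children — equivalently, the end of a word that is not a proper prefix of any other stored word.
Those words: "0001010", "00101111", "01010", "010110000", "1000110", "100100", "10101", "110000", "110100", "11011", "111101110"
Leaf count: 11

11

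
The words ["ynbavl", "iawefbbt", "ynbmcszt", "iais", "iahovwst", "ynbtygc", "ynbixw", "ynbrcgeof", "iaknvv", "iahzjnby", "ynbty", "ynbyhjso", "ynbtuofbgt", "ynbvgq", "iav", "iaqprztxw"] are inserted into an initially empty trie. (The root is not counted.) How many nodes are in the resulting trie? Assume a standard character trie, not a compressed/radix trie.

71

For each word, the new-node count is its length minus the longest prefix already in the trie:
  "ynbavl" → 6 new (y, n, b, a, v, l)
  "iawefbbt" → 8 new (i, a, w, e, f, b, b, t)
  "ynbmcszt" → prefix "ynb" already present; 5 new (m, c, s, z, t)
  "iais" → prefix "ia" already present; 2 new (i, s)
  "iahovwst" → prefix "ia" already present; 6 new (h, o, v, w, s, t)
  "ynbtygc" → prefix "ynb" already present; 4 new (t, y, g, c)
  "ynbixw" → prefix "ynb" already present; 3 new (i, x, w)
  "ynbrcgeof" → prefix "ynb" already present; 6 new (r, c, g, e, o, f)
  "iaknvv" → prefix "ia" already present; 4 new (k, n, v, v)
  "iahzjnby" → prefix "iah" already present; 5 new (z, j, n, b, y)
  "ynbty" → prefix "ynbty" already present; 0 new (none)
  "ynbyhjso" → prefix "ynb" already present; 5 new (y, h, j, s, o)
  "ynbtuofbgt" → prefix "ynbt" already present; 6 new (u, o, f, b, g, t)
  "ynbvgq" → prefix "ynb" already present; 3 new (v, g, q)
  "iav" → prefix "ia" already present; 1 new (v)
  "iaqprztxw" → prefix "ia" already present; 7 new (q, p, r, z, t, x, w)
Total nodes = 6 + 8 + 5 + 2 + 6 + 4 + 3 + 6 + 4 + 5 + 0 + 5 + 6 + 3 + 1 + 7 = 71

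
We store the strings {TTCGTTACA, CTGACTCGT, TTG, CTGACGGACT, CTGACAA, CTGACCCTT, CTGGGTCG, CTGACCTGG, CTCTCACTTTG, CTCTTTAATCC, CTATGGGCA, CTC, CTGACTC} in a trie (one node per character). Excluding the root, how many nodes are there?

Insert word by word; a character creates a node only if that edge doesn't already exist:
  "TTCGTTACA" → 9 new (T, T, C, G, T, T, A, C, A)
  "CTGACTCGT" → 9 new (C, T, G, A, C, T, C, G, T)
  "TTG" → prefix "TT" already present; 1 new (G)
  "CTGACGGACT" → prefix "CTGAC" already present; 5 new (G, G, A, C, T)
  "CTGACAA" → prefix "CTGAC" already present; 2 new (A, A)
  "CTGACCCTT" → prefix "CTGAC" already present; 4 new (C, C, T, T)
  "CTGGGTCG" → prefix "CTG" already present; 5 new (G, G, T, C, G)
  "CTGACCTGG" → prefix "CTGACC" already present; 3 new (T, G, G)
  "CTCTCACTTTG" → prefix "CT" already present; 9 new (C, T, C, A, C, T, T, T, G)
  "CTCTTTAATCC" → prefix "CTCT" already present; 7 new (T, T, A, A, T, C, C)
  "CTATGGGCA" → prefix "CT" already present; 7 new (A, T, G, G, G, C, A)
  "CTC" → prefix "CTC" already present; 0 new (none)
  "CTGACTC" → prefix "CTGACTC" already present; 0 new (none)
Total nodes = 9 + 9 + 1 + 5 + 2 + 4 + 5 + 3 + 9 + 7 + 7 + 0 + 0 = 61

61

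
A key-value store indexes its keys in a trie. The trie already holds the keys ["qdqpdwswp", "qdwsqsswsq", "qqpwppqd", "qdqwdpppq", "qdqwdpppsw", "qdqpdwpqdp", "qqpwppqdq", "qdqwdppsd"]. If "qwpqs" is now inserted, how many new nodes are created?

"q" is already a path in the trie; the remaining "wpqs" must be added.
New nodes needed: |"qwpqs"| − 1 = 5 − 1 = 4.

4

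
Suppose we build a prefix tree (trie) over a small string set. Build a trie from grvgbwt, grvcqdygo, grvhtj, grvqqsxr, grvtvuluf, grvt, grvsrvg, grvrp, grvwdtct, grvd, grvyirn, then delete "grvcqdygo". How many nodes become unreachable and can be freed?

6

A node on "grvcqdygo"'s path can go only if nothing else ends at it or branches off below it.
The suffix "cqdygo" (6 nodes) is used only by "grvcqdygo"; the node for "grv" still has the child "g", so pruning stops there.
Nodes removed: 6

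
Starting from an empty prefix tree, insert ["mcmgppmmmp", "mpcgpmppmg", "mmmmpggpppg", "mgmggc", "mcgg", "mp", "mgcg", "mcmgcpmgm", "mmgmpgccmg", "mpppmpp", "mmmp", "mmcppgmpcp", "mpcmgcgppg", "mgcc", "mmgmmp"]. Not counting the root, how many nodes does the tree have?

75

Insert word by word; a character creates a node only if that edge doesn't already exist:
  "mcmgppmmmp" → 10 new (m, c, m, g, p, p, m, m, m, p)
  "mpcgpmppmg" → prefix "m" already present; 9 new (p, c, g, p, m, p, p, m, g)
  "mmmmpggpppg" → prefix "m" already present; 10 new (m, m, m, p, g, g, p, p, p, g)
  "mgmggc" → prefix "m" already present; 5 new (g, m, g, g, c)
  "mcgg" → prefix "mc" already present; 2 new (g, g)
  "mp" → prefix "mp" already present; 0 new (none)
  "mgcg" → prefix "mg" already present; 2 new (c, g)
  "mcmgcpmgm" → prefix "mcmg" already present; 5 new (c, p, m, g, m)
  "mmgmpgccmg" → prefix "mm" already present; 8 new (g, m, p, g, c, c, m, g)
  "mpppmpp" → prefix "mp" already present; 5 new (p, p, m, p, p)
  "mmmp" → prefix "mmm" already present; 1 new (p)
  "mmcppgmpcp" → prefix "mm" already present; 8 new (c, p, p, g, m, p, c, p)
  "mpcmgcgppg" → prefix "mpc" already present; 7 new (m, g, c, g, p, p, g)
  "mgcc" → prefix "mgc" already present; 1 new (c)
  "mmgmmp" → prefix "mmgm" already present; 2 new (m, p)
Total nodes = 10 + 9 + 10 + 5 + 2 + 0 + 2 + 5 + 8 + 5 + 1 + 8 + 7 + 1 + 2 = 75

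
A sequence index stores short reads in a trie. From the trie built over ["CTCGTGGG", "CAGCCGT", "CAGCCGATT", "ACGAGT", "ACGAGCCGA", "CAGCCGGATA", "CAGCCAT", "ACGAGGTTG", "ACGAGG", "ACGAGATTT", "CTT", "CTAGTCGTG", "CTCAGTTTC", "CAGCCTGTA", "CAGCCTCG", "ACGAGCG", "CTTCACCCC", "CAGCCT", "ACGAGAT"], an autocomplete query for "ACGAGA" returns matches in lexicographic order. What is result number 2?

DFS of the "ACGAGA" subtree visits, in order: "ACGAGAT", "ACGAGATTT"
Position 2: ACGAGATTT

ACGAGATTT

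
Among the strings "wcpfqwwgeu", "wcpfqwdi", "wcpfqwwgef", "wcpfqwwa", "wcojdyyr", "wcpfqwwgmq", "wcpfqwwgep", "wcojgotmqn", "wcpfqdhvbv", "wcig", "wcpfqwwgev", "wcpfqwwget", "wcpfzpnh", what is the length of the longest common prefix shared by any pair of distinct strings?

9

Look for the deepest trie node that still has at least two words in its subtree.
e.g. "wcpfqwwgef" and "wcpfqwwgep" share the prefix "wcpfqwwge" of length 9; no pair shares a longer one.
Longest shared-prefix length: 9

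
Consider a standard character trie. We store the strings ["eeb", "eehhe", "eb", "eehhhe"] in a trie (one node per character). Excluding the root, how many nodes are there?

Count nodes per top-level branch (shared prefixes stored once):
  'e'-branch (eb, eeb, eehhe, eehhhe): 9 nodes
Sum: 9

9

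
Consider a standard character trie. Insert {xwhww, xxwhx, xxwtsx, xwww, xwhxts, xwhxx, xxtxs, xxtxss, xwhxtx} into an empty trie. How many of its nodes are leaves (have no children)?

Leaves are exactly the stored words that no other stored word extends.
Those words: "xwhww", "xwhxts", "xwhxtx", "xwhxx", "xwww", "xxtxss", "xxwhx", "xxwtsx"
Leaf count: 8

8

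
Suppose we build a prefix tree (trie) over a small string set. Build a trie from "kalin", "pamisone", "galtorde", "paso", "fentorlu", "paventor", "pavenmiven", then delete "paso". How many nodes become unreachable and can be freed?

2

After clearing the end-marker at "paso", prune upward until reaching a node still needed by another word.
The suffix "so" (2 nodes) is used only by "paso"; the node for "pa" still has the child "m", so pruning stops there.
Nodes removed: 2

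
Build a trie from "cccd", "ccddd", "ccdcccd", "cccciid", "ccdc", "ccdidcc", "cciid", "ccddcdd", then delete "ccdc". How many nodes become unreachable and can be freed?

0

After clearing the end-marker at "ccdc", prune upward until reaching a node still needed by another word.
Every node on "ccdc" is still needed (e.g. by "ccdcccd"), so nothing is freed.
Nodes removed: 0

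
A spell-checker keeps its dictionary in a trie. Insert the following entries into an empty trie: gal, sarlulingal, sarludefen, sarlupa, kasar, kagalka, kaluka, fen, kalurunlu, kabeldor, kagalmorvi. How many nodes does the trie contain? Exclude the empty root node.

54

Insert word by word; a character creates a node only if that edge doesn't already exist:
  "gal" → 3 new (g, a, l)
  "sarlulingal" → 11 new (s, a, r, l, u, l, i, n, g, a, l)
  "sarludefen" → prefix "sarlu" already present; 5 new (d, e, f, e, n)
  "sarlupa" → prefix "sarlu" already present; 2 new (p, a)
  "kasar" → 5 new (k, a, s, a, r)
  "kagalka" → prefix "ka" already present; 5 new (g, a, l, k, a)
  "kaluka" → prefix "ka" already present; 4 new (l, u, k, a)
  "fen" → 3 new (f, e, n)
  "kalurunlu" → prefix "kalu" already present; 5 new (r, u, n, l, u)
  "kabeldor" → prefix "ka" already present; 6 new (b, e, l, d, o, r)
  "kagalmorvi" → prefix "kagal" already present; 5 new (m, o, r, v, i)
Total nodes = 3 + 11 + 5 + 2 + 5 + 5 + 4 + 3 + 5 + 6 + 5 = 54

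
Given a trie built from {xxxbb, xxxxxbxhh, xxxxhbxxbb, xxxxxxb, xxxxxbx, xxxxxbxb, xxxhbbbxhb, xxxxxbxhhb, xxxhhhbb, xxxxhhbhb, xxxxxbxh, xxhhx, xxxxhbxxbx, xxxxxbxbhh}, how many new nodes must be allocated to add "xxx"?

"xxx" is already a full path in the trie; only an end-marker is added.
No new nodes are needed: 0.

0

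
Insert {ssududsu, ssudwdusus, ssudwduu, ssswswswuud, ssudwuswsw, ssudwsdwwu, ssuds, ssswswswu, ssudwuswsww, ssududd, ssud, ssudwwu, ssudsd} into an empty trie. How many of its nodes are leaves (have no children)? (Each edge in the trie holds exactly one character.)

9

A leaf is a node with no children — equivalently, the end of a word that is not a proper prefix of any other stored word.
Those words: "ssswswswuud", "ssudsd", "ssududd", "ssududsu", "ssudwdusus", "ssudwduu", "ssudwsdwwu", "ssudwuswsww", "ssudwwu"
Leaf count: 9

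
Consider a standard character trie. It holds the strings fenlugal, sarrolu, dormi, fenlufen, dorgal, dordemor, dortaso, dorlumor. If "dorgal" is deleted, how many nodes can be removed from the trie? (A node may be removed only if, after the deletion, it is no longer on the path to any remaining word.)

3

After clearing the end-marker at "dorgal", prune upward until reaching a node still needed by another word.
The suffix "gal" (3 nodes) is used only by "dorgal"; the node for "dor" still has the child "m", so pruning stops there.
Nodes removed: 3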